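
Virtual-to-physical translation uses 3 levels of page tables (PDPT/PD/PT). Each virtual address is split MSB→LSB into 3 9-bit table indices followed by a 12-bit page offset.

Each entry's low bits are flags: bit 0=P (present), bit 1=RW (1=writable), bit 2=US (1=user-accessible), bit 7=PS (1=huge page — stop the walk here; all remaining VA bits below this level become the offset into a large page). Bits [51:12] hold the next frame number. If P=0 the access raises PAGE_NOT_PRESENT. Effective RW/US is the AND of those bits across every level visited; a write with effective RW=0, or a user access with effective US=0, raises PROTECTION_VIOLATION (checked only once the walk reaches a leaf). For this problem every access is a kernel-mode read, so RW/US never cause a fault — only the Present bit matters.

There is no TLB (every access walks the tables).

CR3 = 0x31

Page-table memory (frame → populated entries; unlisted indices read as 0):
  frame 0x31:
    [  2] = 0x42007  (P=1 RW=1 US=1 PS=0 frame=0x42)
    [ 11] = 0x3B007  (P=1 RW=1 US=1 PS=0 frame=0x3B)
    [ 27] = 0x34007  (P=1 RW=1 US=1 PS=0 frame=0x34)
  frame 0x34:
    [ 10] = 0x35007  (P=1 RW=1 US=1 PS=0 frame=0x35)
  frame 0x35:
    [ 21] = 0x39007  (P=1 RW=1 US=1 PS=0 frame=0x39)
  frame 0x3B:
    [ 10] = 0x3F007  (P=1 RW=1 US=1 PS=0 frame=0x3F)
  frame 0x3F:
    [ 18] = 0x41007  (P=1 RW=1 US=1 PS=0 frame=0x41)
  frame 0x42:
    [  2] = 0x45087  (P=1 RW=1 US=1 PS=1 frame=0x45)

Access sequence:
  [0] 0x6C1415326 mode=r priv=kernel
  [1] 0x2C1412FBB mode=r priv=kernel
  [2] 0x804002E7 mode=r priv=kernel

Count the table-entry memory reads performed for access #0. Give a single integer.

Walk each access:
#0 VA=0x6C1415326 (r,kernel):
  L0: frame=0x31 idx=27 entry=0x34007 [P=1 RW=1 US=1 PS=0]
  L1: frame=0x34 idx=10 entry=0x35007 [P=1 RW=1 US=1 PS=0]
  L2: frame=0x35 idx=21 entry=0x39007 [P=1 RW=1 US=1 PS=0]
  ⇒ phys 0x39326  [3 reads]
#1 VA=0x2C1412FBB (r,kernel):
  L0: frame=0x31 idx=11 entry=0x3B007 [P=1 RW=1 US=1 PS=0]
  L1: frame=0x3B idx=10 entry=0x3F007 [P=1 RW=1 US=1 PS=0]
  L2: frame=0x3F idx=18 entry=0x41007 [P=1 RW=1 US=1 PS=0]
  ⇒ phys 0x41FBB  [3 reads]
#2 VA=0x804002E7 (r,kernel):
  L0: frame=0x31 idx=2 entry=0x42007 [P=1 RW=1 US=1 PS=0]
  L1: frame=0x42 idx=2 entry=0x45087 [P=1 RW=1 US=1 PS=1]
  ⇒ phys 0x452E7 (huge @L1)  [2 reads]

Entries read for #0: 3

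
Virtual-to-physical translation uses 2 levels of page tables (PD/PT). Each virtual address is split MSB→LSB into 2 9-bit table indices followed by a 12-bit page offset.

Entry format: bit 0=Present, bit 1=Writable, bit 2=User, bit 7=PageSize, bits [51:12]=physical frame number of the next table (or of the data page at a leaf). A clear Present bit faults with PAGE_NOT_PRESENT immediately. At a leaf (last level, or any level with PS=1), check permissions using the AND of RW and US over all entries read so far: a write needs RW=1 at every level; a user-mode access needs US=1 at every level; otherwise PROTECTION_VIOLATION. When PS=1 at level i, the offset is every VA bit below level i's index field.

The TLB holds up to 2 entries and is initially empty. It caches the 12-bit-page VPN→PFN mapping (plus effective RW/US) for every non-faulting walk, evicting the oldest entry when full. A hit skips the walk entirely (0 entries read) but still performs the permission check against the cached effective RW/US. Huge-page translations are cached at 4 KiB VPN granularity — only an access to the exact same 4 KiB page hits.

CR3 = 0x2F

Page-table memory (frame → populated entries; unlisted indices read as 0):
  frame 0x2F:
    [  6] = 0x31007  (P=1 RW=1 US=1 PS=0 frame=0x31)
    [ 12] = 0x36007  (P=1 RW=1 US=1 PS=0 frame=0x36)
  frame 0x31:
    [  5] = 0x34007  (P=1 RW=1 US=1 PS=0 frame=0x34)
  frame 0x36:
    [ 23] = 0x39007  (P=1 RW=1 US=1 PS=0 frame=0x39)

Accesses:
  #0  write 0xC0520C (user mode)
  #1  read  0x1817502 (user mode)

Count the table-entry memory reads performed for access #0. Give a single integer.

Per-access translation:
#0 VA=0xC0520C (w,user):
  [0] read 0x2F idx=6: raw=0x31007 flags P=1 W=1 U=1 S=0
  [1] read 0x31 idx=5: raw=0x34007 flags P=1 W=1 U=1 S=0
  ✓ 0x3420C  — 2 lookups
#1 VA=0x1817502 (r,user):
  [0] read 0x2F idx=12: raw=0x36007 flags P=1 W=1 U=1 S=0
  [1] read 0x36 idx=23: raw=0x39007 flags P=1 W=1 U=1 S=0
  ✓ 0x39502  — 2 lookups

Entries read for #0: 2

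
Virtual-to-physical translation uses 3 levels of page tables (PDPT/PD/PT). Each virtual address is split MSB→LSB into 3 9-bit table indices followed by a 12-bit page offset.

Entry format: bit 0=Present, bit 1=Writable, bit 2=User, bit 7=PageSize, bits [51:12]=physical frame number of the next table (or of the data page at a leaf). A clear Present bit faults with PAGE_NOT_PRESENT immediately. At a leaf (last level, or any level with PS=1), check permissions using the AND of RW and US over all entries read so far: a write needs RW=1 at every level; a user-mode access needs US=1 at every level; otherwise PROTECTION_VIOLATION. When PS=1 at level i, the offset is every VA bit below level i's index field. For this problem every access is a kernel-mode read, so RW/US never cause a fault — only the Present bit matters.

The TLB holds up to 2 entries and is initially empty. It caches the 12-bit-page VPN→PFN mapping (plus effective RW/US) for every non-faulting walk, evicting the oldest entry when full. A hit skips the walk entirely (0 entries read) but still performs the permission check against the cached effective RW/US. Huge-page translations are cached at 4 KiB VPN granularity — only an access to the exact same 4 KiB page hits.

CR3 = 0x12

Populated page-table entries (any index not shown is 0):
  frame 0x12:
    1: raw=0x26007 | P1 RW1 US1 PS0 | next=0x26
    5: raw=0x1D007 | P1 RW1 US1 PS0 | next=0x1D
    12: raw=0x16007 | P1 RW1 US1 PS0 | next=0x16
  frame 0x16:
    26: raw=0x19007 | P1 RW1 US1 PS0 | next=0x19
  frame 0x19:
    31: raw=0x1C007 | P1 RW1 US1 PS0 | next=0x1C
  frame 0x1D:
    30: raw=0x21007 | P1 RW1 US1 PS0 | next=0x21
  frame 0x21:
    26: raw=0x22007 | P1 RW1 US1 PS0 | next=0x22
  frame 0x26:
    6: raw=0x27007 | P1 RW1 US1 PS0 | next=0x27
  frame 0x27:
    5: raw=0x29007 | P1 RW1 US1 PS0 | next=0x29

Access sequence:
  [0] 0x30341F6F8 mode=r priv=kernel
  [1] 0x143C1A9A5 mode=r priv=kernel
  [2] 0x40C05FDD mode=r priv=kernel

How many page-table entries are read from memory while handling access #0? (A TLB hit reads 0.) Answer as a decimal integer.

Per-access translation:
#0 VA=0x30341F6F8 (r,kernel):
  [0] read 0x12 idx=12: raw=0x16007 flags P=1 W=1 U=1 S=0
  [1] read 0x16 idx=26: raw=0x19007 flags P=1 W=1 U=1 S=0
  [2] read 0x19 idx=31: raw=0x1C007 flags P=1 W=1 U=1 S=0
  → PA=0x1C6F8  (3 entries read)
#1 VA=0x143C1A9A5 (r,kernel):
  [0] read 0x12 idx=5: raw=0x1D007 flags P=1 W=1 U=1 S=0
  [1] read 0x1D idx=30: raw=0x21007 flags P=1 W=1 U=1 S=0
  [2] read 0x21 idx=26: raw=0x22007 flags P=1 W=1 U=1 S=0
  → PA=0x229A5  (3 entries read)
#2 VA=0x40C05FDD (r,kernel):
  [0] read 0x12 idx=1: raw=0x26007 flags P=1 W=1 U=1 S=0
  [1] read 0x26 idx=6: raw=0x27007 flags P=1 W=1 U=1 S=0
  [2] read 0x27 idx=5: raw=0x29007 flags P=1 W=1 U=1 S=0
  → PA=0x29FDD  (3 entries read)

Entries read for #0: 3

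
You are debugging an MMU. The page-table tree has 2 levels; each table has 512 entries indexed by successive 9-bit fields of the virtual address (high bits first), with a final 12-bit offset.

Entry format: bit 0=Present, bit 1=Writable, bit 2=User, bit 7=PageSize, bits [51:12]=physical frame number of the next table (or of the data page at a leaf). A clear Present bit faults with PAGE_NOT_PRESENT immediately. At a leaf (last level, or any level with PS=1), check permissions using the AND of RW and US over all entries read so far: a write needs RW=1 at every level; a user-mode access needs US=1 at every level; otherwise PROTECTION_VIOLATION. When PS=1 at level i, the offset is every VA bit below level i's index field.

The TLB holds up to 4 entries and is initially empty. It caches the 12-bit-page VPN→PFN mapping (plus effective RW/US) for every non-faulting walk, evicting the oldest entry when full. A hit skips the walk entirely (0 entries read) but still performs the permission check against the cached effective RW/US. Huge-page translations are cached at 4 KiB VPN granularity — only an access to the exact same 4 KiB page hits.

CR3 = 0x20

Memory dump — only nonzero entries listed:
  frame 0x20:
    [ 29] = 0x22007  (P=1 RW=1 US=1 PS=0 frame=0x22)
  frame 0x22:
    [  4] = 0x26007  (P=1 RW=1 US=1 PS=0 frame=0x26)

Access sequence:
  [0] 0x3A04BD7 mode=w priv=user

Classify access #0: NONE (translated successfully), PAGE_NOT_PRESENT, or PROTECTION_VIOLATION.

Walk each access:
#0 VA=0x3A04BD7 (w,user):
  L0 @0x20[29] → 0x22007  P=1,RW=1,US=1,PS=0
  L1 @0x22[4] → 0x26007  P=1,RW=1,US=1,PS=0
  ✓ 0x26BD7  — 2 lookups

Access #0 fault: NONE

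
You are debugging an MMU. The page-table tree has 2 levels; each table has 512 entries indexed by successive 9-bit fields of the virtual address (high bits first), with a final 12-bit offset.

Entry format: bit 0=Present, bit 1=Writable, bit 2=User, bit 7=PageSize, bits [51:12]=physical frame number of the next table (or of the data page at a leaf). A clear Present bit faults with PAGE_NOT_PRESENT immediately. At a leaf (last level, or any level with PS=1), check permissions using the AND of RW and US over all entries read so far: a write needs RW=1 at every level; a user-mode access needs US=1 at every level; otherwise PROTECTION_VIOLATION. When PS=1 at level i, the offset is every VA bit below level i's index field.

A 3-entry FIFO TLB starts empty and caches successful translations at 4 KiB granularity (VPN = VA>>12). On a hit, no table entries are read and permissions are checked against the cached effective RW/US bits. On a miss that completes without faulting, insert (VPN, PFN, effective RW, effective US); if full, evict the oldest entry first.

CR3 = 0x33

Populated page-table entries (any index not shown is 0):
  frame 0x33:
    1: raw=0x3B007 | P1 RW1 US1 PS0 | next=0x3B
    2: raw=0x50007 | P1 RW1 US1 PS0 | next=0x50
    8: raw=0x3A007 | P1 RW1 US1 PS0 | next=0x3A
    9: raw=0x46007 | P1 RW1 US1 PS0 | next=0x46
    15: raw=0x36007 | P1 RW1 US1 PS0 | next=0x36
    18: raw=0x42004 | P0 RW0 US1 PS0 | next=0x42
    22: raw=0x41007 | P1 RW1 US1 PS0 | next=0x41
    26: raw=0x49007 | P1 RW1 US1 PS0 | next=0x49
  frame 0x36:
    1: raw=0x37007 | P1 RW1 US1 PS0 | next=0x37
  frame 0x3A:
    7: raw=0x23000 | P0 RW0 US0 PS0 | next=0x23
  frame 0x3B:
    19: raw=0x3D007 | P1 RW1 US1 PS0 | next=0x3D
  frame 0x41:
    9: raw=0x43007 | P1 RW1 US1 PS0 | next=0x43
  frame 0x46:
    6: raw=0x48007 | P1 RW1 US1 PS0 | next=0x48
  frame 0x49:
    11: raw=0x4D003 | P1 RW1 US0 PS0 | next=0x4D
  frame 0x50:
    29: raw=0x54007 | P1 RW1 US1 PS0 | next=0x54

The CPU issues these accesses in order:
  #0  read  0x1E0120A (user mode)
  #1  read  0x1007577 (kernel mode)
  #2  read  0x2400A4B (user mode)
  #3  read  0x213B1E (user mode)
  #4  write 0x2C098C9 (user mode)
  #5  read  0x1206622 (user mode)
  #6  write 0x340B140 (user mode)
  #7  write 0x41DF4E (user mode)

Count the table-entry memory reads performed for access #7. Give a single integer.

Walk each access:
#0 VA=0x1E0120A (r,user):
  [0] read 0x33 idx=15: raw=0x36007 flags P=1 W=1 U=1 S=0
  [1] read 0x36 idx=1: raw=0x37007 flags P=1 W=1 U=1 S=0
  ✓ 0x3720A  — 2 lookups
#1 VA=0x1007577 (r,kernel):
  [0] read 0x33 idx=8: raw=0x3A007 flags P=1 W=1 U=1 S=0
  [1] read 0x3A idx=7: raw=0x23000 flags P=0 W=0 U=0 S=0
  → PAGE_NOT_PRESENT  (2 entries read)
#2 VA=0x2400A4B (r,user):
  [0] read 0x33 idx=18: raw=0x42004 flags P=0 W=0 U=1 S=0
  → PAGE_NOT_PRESENT  (1 entries read)
#3 VA=0x213B1E (r,user):
  [0] read 0x33 idx=1: raw=0x3B007 flags P=1 W=1 U=1 S=0
  [1] read 0x3B idx=19: raw=0x3D007 flags P=1 W=1 U=1 S=0
  ✓ 0x3DB1E  — 2 lookups
#4 VA=0x2C098C9 (w,user):
  [0] read 0x33 idx=22: raw=0x41007 flags P=1 W=1 U=1 S=0
  [1] read 0x41 idx=9: raw=0x43007 flags P=1 W=1 U=1 S=0
  ✓ 0x438C9  — 2 lookups
#5 VA=0x1206622 (r,user):
  [0] read 0x33 idx=9: raw=0x46007 flags P=1 W=1 U=1 S=0
  [1] read 0x46 idx=6: raw=0x48007 flags P=1 W=1 U=1 S=0
  ✓ 0x48622  — 2 lookups
#6 VA=0x340B140 (w,user):
  [0] read 0x33 idx=26: raw=0x49007 flags P=1 W=1 U=1 S=0
  [1] read 0x49 idx=11: raw=0x4D003 flags P=1 W=1 U=0 S=0
  → PROTECTION_VIOLATION  (2 entries read)
#7 VA=0x41DF4E (w,user):
  [0] read 0x33 idx=2: raw=0x50007 flags P=1 W=1 U=1 S=0
  [1] read 0x50 idx=29: raw=0x54007 flags P=1 W=1 U=1 S=0
  ✓ 0x54F4E  — 2 lookups

Entries read for #7: 2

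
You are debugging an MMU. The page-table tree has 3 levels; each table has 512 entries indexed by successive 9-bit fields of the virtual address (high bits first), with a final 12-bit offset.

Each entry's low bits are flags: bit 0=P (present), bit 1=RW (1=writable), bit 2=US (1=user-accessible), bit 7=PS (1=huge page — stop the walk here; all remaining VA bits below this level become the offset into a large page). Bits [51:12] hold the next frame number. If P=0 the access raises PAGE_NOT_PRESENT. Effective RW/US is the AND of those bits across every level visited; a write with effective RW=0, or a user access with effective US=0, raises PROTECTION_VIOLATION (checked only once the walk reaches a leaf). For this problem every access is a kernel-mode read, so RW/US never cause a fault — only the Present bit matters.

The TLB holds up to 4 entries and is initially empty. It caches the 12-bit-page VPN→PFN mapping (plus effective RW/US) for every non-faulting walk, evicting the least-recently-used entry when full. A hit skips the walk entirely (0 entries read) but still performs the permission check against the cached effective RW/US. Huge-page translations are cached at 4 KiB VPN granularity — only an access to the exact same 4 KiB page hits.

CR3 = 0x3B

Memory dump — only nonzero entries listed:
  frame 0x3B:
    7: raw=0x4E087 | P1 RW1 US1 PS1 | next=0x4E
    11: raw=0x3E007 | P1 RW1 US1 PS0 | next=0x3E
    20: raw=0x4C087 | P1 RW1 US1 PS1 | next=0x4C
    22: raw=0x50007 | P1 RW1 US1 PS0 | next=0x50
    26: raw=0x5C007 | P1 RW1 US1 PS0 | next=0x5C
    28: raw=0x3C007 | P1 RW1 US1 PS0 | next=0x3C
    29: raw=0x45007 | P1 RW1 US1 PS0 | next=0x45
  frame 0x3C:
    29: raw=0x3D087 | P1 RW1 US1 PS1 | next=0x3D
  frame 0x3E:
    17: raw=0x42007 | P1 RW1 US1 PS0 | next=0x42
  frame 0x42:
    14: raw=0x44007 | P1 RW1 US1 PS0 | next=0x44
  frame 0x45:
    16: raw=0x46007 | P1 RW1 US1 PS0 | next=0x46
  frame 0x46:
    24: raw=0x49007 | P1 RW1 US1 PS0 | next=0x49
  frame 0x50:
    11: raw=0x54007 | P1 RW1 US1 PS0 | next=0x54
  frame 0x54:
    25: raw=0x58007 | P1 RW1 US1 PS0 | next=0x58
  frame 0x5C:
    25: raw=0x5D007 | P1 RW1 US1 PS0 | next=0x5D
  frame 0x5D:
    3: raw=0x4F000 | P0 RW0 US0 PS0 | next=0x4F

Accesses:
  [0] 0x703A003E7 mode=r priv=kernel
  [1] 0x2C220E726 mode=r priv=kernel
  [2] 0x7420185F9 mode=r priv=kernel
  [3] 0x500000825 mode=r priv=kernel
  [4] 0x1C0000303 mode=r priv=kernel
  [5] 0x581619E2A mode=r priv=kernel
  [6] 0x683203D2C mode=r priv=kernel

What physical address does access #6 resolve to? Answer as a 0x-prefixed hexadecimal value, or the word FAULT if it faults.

Trace:
#0 VA=0x703A003E7 (r,kernel):
  [0] read 0x3B idx=28: raw=0x3C007 flags P=1 W=1 U=1 S=0
  [1] read 0x3C idx=29: raw=0x3D087 flags P=1 W=1 U=1 S=1
  → PA=0x3D3E7 (huge @L1)  (2 entries read)
#1 VA=0x2C220E726 (r,kernel):
  [0] read 0x3B idx=11: raw=0x3E007 flags P=1 W=1 U=1 S=0
  [1] read 0x3E idx=17: raw=0x42007 flags P=1 W=1 U=1 S=0
  [2] read 0x42 idx=14: raw=0x44007 flags P=1 W=1 U=1 S=0
  → PA=0x44726  (3 entries read)
#2 VA=0x7420185F9 (r,kernel):
  [0] read 0x3B idx=29: raw=0x45007 flags P=1 W=1 U=1 S=0
  [1] read 0x45 idx=16: raw=0x46007 flags P=1 W=1 U=1 S=0
  [2] read 0x46 idx=24: raw=0x49007 flags P=1 W=1 U=1 S=0
  → PA=0x495F9  (3 entries read)
#3 VA=0x500000825 (r,kernel):
  [0] read 0x3B idx=20: raw=0x4C087 flags P=1 W=1 U=1 S=1
  → PA=0x4C825 (huge @L0)  (1 entries read)
#4 VA=0x1C0000303 (r,kernel):
  [0] read 0x3B idx=7: raw=0x4E087 flags P=1 W=1 U=1 S=1
  → PA=0x4E303 (huge @L0)  (1 entries read)
#5 VA=0x581619E2A (r,kernel):
  [0] read 0x3B idx=22: raw=0x50007 flags P=1 W=1 U=1 S=0
  [1] read 0x50 idx=11: raw=0x54007 flags P=1 W=1 U=1 S=0
  [2] read 0x54 idx=25: raw=0x58007 flags P=1 W=1 U=1 S=0
  → PA=0x58E2A  (3 entries read)
#6 VA=0x683203D2C (r,kernel):
  [0] read 0x3B idx=26: raw=0x5C007 flags P=1 W=1 U=1 S=0
  [1] read 0x5C idx=25: raw=0x5D007 flags P=1 W=1 U=1 S=0
  [2] read 0x5D idx=3: raw=0x4F000 flags P=0 W=0 U=0 S=0
  ⇒ fault: PAGE_NOT_PRESENT  — 3 lookups

Access #6 PA: FAULT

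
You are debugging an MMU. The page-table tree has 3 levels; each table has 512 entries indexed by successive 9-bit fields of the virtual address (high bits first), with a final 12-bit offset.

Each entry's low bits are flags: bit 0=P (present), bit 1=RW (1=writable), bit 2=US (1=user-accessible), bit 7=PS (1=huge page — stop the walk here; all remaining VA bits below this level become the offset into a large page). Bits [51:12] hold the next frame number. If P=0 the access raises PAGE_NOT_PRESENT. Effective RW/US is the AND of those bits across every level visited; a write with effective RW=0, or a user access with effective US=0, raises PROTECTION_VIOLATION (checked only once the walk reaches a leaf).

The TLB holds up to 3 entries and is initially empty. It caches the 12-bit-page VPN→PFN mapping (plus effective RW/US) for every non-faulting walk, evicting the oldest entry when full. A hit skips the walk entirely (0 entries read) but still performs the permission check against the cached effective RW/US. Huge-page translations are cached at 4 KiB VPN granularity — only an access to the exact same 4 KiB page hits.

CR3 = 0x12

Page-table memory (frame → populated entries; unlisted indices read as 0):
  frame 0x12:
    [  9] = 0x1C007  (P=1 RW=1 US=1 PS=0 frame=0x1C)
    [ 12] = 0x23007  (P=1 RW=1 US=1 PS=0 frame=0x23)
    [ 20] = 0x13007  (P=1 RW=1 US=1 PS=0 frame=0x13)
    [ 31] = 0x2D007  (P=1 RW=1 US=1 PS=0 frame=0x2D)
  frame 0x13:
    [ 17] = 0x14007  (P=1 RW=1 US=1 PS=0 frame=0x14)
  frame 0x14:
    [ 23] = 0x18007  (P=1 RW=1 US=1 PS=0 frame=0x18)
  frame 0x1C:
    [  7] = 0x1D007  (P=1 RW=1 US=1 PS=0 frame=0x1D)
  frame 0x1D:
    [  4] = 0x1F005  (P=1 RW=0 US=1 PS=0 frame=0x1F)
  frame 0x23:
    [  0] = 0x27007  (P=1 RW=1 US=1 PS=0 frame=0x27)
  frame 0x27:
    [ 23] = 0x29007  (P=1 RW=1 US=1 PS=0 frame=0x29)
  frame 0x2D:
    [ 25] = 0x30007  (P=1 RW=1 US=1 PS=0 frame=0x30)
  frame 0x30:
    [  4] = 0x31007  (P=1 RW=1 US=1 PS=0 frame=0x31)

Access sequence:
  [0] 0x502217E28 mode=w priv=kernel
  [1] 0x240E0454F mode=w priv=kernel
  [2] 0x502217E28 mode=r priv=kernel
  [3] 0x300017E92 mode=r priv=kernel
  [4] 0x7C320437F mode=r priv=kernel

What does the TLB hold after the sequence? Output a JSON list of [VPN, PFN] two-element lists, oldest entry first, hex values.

Trace:
#0 VA=0x502217E28 (w,kernel):
  L0 @0x12[20] → 0x13007  P=1,RW=1,US=1,PS=0
  L1 @0x13[17] → 0x14007  P=1,RW=1,US=1,PS=0
  L2 @0x14[23] → 0x18007  P=1,RW=1,US=1,PS=0
  → PA=0x18E28  (3 entries read)
#1 VA=0x240E0454F (w,kernel):
  L0 @0x12[9] → 0x1C007  P=1,RW=1,US=1,PS=0
  L1 @0x1C[7] → 0x1D007  P=1,RW=1,US=1,PS=0
  L2 @0x1D[4] → 0x1F005  P=1,RW=0,US=1,PS=0
  ✗ PROTECTION_VIOLATION  [3 reads]
#2 VA=0x502217E28 (r,kernel):
  TLB hit vpn=0x502217 → PA=0x18E28
#3 VA=0x300017E92 (r,kernel):
  L0 @0x12[12] → 0x23007  P=1,RW=1,US=1,PS=0
  L1 @0x23[0] → 0x27007  P=1,RW=1,US=1,PS=0
  L2 @0x27[23] → 0x29007  P=1,RW=1,US=1,PS=0
  → PA=0x29E92  (3 entries read)
#4 VA=0x7C320437F (r,kernel):
  L0 @0x12[31] → 0x2D007  P=1,RW=1,US=1,PS=0
  L1 @0x2D[25] → 0x30007  P=1,RW=1,US=1,PS=0
  L2 @0x30[4] → 0x31007  P=1,RW=1,US=1,PS=0
  → PA=0x3137F  (3 entries read)

TLB: [["0x502217", "0x18"], ["0x300017", "0x29"], ["0x7C3204", "0x31"]]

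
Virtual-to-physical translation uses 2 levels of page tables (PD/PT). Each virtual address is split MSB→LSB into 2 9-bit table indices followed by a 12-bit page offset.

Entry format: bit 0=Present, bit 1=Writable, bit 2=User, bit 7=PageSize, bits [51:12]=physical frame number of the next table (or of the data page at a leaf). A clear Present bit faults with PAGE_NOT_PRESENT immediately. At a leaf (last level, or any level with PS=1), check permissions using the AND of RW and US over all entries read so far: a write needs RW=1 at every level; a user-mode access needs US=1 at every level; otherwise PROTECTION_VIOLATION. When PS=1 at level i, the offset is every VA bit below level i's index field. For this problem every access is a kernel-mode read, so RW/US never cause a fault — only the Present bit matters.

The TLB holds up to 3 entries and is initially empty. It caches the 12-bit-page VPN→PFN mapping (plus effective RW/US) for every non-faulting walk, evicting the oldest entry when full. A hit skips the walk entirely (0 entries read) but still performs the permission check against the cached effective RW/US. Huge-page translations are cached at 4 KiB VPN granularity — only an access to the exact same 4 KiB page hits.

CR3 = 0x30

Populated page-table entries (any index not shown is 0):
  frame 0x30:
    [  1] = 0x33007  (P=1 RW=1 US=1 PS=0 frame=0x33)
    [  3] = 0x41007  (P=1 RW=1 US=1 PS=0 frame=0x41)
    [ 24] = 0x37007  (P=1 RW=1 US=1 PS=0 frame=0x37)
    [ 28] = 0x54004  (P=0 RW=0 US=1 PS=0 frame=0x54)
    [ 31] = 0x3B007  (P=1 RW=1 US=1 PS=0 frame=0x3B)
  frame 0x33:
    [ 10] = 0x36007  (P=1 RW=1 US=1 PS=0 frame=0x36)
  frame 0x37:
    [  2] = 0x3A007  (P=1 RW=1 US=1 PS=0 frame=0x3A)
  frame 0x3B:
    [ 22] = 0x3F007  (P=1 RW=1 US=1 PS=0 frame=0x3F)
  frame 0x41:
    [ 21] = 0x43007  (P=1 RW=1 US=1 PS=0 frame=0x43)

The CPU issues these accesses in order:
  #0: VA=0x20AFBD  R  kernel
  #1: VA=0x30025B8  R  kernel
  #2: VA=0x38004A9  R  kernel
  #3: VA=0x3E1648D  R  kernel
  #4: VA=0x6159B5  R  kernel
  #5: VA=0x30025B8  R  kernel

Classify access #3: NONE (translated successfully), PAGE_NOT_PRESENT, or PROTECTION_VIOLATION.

Trace:
#0 VA=0x20AFBD (r,kernel):
  lvl0: tbl 0x30, slot 1 ⇒ 0x33007 (P1/RW1/US1/PS0)
  lvl1: tbl 0x33, slot 10 ⇒ 0x36007 (P1/RW1/US1/PS0)
  ⇒ phys 0x36FBD  [2 reads]
#1 VA=0x30025B8 (r,kernel):
  lvl0: tbl 0x30, slot 24 ⇒ 0x37007 (P1/RW1/US1/PS0)
  lvl1: tbl 0x37, slot 2 ⇒ 0x3A007 (P1/RW1/US1/PS0)
  ⇒ phys 0x3A5B8  [2 reads]
#2 VA=0x38004A9 (r,kernel):
  lvl0: tbl 0x30, slot 28 ⇒ 0x54004 (P0/RW0/US1/PS0)
  → PAGE_NOT_PRESENT  (1 entries read)
#3 VA=0x3E1648D (r,kernel):
  lvl0: tbl 0x30, slot 31 ⇒ 0x3B007 (P1/RW1/US1/PS0)
  lvl1: tbl 0x3B, slot 22 ⇒ 0x3F007 (P1/RW1/US1/PS0)
  ⇒ phys 0x3F48D  [2 reads]
#4 VA=0x6159B5 (r,kernel):
  lvl0: tbl 0x30, slot 3 ⇒ 0x41007 (P1/RW1/US1/PS0)
  lvl1: tbl 0x41, slot 21 ⇒ 0x43007 (P1/RW1/US1/PS0)
  ⇒ phys 0x439B5  [2 reads]
#5 VA=0x30025B8 (r,kernel):
  TLB hit vpn=0x3002 → PA=0x3A5B8

Access #3 fault: NONE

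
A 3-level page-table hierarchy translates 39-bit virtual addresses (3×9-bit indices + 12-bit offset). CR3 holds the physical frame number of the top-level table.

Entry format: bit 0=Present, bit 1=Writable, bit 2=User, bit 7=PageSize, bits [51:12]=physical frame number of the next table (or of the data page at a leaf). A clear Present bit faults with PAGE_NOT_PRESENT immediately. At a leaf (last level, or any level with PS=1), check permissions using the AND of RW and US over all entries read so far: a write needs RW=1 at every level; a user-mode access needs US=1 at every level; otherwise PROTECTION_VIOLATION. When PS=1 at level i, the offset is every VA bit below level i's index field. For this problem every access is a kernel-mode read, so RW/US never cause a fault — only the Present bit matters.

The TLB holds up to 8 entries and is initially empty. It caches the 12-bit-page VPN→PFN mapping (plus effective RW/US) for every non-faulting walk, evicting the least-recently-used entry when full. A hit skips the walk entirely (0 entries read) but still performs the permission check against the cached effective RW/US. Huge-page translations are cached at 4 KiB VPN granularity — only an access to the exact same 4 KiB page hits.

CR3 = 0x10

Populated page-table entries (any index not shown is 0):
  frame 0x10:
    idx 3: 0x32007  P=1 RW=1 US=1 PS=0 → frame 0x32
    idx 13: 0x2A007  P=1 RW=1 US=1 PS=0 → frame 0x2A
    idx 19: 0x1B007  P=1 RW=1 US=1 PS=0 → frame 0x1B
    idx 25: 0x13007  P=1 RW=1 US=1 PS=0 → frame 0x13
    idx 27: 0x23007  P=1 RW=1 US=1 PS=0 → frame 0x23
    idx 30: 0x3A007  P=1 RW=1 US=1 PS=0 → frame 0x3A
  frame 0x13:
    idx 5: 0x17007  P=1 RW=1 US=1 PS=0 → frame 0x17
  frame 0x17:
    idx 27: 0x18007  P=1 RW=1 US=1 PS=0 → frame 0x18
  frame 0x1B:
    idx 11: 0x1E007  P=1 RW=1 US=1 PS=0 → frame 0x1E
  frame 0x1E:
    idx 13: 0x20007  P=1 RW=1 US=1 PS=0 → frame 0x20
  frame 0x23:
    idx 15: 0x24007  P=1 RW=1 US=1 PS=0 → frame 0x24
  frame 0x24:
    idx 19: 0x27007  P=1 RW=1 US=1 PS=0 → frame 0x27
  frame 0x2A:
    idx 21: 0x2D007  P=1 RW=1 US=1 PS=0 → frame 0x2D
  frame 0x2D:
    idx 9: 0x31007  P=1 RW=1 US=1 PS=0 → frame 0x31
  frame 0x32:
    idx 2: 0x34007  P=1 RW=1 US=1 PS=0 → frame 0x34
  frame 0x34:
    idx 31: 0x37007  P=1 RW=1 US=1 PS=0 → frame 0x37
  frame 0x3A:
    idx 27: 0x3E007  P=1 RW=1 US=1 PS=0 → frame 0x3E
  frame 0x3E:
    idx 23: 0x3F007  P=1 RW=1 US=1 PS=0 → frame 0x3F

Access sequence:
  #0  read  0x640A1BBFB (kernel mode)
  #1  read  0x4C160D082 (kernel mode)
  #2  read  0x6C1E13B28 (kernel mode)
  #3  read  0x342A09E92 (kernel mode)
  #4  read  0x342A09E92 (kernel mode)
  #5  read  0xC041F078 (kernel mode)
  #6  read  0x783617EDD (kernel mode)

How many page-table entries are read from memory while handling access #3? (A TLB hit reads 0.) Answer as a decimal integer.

Trace:
#0 VA=0x640A1BBFB (r,kernel):
  [0] read 0x10 idx=25: raw=0x13007 flags P=1 W=1 U=1 S=0
  [1] read 0x13 idx=5: raw=0x17007 flags P=1 W=1 U=1 S=0
  [2] read 0x17 idx=27: raw=0x18007 flags P=1 W=1 U=1 S=0
  ⇒ phys 0x18BFB  [3 reads]
#1 VA=0x4C160D082 (r,kernel):
  [0] read 0x10 idx=19: raw=0x1B007 flags P=1 W=1 U=1 S=0
  [1] read 0x1B idx=11: raw=0x1E007 flags P=1 W=1 U=1 S=0
  [2] read 0x1E idx=13: raw=0x20007 flags P=1 W=1 U=1 S=0
  ⇒ phys 0x20082  [3 reads]
#2 VA=0x6C1E13B28 (r,kernel):
  [0] read 0x10 idx=27: raw=0x23007 flags P=1 W=1 U=1 S=0
  [1] read 0x23 idx=15: raw=0x24007 flags P=1 W=1 U=1 S=0
  [2] read 0x24 idx=19: raw=0x27007 flags P=1 W=1 U=1 S=0
  ⇒ phys 0x27B28  [3 reads]
#3 VA=0x342A09E92 (r,kernel):
  [0] read 0x10 idx=13: raw=0x2A007 flags P=1 W=1 U=1 S=0
  [1] read 0x2A idx=21: raw=0x2D007 flags P=1 W=1 U=1 S=0
  [2] read 0x2D idx=9: raw=0x31007 flags P=1 W=1 U=1 S=0
  ⇒ phys 0x31E92  [3 reads]
#4 VA=0x342A09E92 (r,kernel):
  TLB hit vpn=0x342A09 → PA=0x31E92
#5 VA=0xC041F078 (r,kernel):
  [0] read 0x10 idx=3: raw=0x32007 flags P=1 W=1 U=1 S=0
  [1] read 0x32 idx=2: raw=0x34007 flags P=1 W=1 U=1 S=0
  [2] read 0x34 idx=31: raw=0x37007 flags P=1 W=1 U=1 S=0
  ⇒ phys 0x37078  [3 reads]
#6 VA=0x783617EDD (r,kernel):
  [0] read 0x10 idx=30: raw=0x3A007 flags P=1 W=1 U=1 S=0
  [1] read 0x3A idx=27: raw=0x3E007 flags P=1 W=1 U=1 S=0
  [2] read 0x3E idx=23: raw=0x3F007 flags P=1 W=1 U=1 S=0
  ⇒ phys 0x3FEDD  [3 reads]

Entries read for #3: 3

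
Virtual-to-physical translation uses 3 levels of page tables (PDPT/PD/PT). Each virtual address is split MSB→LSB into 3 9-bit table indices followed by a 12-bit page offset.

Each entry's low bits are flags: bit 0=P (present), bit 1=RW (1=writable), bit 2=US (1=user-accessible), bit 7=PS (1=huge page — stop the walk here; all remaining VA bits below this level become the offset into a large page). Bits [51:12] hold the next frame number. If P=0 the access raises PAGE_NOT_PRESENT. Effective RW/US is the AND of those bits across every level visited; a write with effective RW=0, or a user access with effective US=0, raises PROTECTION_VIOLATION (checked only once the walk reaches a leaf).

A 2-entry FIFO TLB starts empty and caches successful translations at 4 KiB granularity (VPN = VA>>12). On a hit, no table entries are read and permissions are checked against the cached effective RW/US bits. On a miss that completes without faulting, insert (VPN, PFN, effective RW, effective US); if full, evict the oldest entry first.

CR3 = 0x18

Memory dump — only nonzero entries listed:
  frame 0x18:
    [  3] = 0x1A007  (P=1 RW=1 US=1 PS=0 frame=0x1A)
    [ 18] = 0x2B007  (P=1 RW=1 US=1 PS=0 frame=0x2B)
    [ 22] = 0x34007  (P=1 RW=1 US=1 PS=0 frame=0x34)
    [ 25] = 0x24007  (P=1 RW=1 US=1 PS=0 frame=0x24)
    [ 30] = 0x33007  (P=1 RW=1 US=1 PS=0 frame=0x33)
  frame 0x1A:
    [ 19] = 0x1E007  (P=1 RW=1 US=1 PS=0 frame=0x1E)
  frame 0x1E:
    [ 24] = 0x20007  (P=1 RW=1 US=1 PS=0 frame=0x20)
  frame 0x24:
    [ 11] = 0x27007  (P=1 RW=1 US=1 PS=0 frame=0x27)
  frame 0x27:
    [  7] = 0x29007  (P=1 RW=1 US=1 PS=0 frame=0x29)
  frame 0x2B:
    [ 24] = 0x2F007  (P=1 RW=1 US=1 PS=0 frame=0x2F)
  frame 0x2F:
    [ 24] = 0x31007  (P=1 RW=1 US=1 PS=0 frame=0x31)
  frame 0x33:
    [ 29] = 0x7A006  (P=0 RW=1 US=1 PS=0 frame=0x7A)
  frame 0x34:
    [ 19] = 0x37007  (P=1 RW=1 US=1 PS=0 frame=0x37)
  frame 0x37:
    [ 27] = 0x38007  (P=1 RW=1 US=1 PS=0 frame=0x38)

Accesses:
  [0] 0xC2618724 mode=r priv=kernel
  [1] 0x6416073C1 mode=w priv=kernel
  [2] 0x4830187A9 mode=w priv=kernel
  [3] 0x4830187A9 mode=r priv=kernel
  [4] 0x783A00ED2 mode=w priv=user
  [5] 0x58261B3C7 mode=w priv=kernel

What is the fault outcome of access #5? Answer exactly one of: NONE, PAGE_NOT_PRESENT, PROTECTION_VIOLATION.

Per-access translation:
#0 VA=0xC2618724 (r,kernel):
  lvl0: tbl 0x18, slot 3 ⇒ 0x1A007 (P1/RW1/US1/PS0)
  lvl1: tbl 0x1A, slot 19 ⇒ 0x1E007 (P1/RW1/US1/PS0)
  lvl2: tbl 0x1E, slot 24 ⇒ 0x20007 (P1/RW1/US1/PS0)
  → PA=0x20724  (3 entries read)
#1 VA=0x6416073C1 (w,kernel):
  lvl0: tbl 0x18, slot 25 ⇒ 0x24007 (P1/RW1/US1/PS0)
  lvl1: tbl 0x24, slot 11 ⇒ 0x27007 (P1/RW1/US1/PS0)
  lvl2: tbl 0x27, slot 7 ⇒ 0x29007 (P1/RW1/US1/PS0)
  → PA=0x293C1  (3 entries read)
#2 VA=0x4830187A9 (w,kernel):
  lvl0: tbl 0x18, slot 18 ⇒ 0x2B007 (P1/RW1/US1/PS0)
  lvl1: tbl 0x2B, slot 24 ⇒ 0x2F007 (P1/RW1/US1/PS0)
  lvl2: tbl 0x2F, slot 24 ⇒ 0x31007 (P1/RW1/US1/PS0)
  → PA=0x317A9  (3 entries read)
#3 VA=0x4830187A9 (r,kernel):
  TLB hit vpn=0x483018 → PA=0x317A9
#4 VA=0x783A00ED2 (w,user):
  lvl0: tbl 0x18, slot 30 ⇒ 0x33007 (P1/RW1/US1/PS0)
  lvl1: tbl 0x33, slot 29 ⇒ 0x7A006 (P0/RW1/US1/PS0)
  ⇒ fault: PAGE_NOT_PRESENT  — 2 lookups
#5 VA=0x58261B3C7 (w,kernel):
  lvl0: tbl 0x18, slot 22 ⇒ 0x34007 (P1/RW1/US1/PS0)
  lvl1: tbl 0x34, slot 19 ⇒ 0x37007 (P1/RW1/US1/PS0)
  lvl2: tbl 0x37, slot 27 ⇒ 0x38007 (P1/RW1/US1/PS0)
  → PA=0x383C7  (3 entries read)

Access #5 fault: NONE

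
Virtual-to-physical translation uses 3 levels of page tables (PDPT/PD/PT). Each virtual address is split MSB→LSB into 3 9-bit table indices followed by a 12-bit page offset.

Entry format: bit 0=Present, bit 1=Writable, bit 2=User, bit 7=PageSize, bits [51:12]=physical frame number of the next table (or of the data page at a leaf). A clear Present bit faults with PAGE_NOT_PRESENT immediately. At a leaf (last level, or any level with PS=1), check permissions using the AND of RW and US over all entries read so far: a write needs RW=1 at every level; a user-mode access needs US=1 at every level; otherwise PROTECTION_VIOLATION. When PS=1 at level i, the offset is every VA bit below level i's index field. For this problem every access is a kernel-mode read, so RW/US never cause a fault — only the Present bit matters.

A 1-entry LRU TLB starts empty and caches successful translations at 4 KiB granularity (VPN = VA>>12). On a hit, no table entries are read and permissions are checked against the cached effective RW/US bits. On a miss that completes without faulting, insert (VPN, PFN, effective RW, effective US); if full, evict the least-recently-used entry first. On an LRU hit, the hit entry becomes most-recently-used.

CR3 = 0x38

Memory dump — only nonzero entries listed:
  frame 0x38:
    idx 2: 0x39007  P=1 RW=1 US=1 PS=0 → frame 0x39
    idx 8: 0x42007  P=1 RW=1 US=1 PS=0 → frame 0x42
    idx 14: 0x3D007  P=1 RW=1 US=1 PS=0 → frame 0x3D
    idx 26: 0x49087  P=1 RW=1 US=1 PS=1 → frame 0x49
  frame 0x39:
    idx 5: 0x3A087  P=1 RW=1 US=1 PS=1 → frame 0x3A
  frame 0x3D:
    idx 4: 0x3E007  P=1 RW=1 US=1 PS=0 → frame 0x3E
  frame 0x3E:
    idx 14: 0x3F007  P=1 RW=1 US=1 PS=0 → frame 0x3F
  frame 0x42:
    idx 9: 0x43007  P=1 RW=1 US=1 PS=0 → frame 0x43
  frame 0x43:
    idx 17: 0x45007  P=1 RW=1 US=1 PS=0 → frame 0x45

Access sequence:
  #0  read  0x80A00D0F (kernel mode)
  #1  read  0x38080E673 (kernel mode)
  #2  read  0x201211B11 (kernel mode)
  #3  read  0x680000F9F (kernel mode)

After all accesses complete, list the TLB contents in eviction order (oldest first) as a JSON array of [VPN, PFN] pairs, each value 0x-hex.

Per-access translation:
#0 VA=0x80A00D0F (r,kernel):
  [0] read 0x38 idx=2: raw=0x39007 flags P=1 W=1 U=1 S=0
  [1] read 0x39 idx=5: raw=0x3A087 flags P=1 W=1 U=1 S=1
  ✓ 0x3AD0F (huge @L1)  — 2 lookups
#1 VA=0x38080E673 (r,kernel):
  [0] read 0x38 idx=14: raw=0x3D007 flags P=1 W=1 U=1 S=0
  [1] read 0x3D idx=4: raw=0x3E007 flags P=1 W=1 U=1 S=0
  [2] read 0x3E idx=14: raw=0x3F007 flags P=1 W=1 U=1 S=0
  ✓ 0x3F673  — 3 lookups
#2 VA=0x201211B11 (r,kernel):
  [0] read 0x38 idx=8: raw=0x42007 flags P=1 W=1 U=1 S=0
  [1] read 0x42 idx=9: raw=0x43007 flags P=1 W=1 U=1 S=0
  [2] read 0x43 idx=17: raw=0x45007 flags P=1 W=1 U=1 S=0
  ✓ 0x45B11  — 3 lookups
#3 VA=0x680000F9F (r,kernel):
  [0] read 0x38 idx=26: raw=0x49087 flags P=1 W=1 U=1 S=1
  ✓ 0x49F9F (huge @L0)  — 1 lookups

TLB: [["0x680000", "0x49"]]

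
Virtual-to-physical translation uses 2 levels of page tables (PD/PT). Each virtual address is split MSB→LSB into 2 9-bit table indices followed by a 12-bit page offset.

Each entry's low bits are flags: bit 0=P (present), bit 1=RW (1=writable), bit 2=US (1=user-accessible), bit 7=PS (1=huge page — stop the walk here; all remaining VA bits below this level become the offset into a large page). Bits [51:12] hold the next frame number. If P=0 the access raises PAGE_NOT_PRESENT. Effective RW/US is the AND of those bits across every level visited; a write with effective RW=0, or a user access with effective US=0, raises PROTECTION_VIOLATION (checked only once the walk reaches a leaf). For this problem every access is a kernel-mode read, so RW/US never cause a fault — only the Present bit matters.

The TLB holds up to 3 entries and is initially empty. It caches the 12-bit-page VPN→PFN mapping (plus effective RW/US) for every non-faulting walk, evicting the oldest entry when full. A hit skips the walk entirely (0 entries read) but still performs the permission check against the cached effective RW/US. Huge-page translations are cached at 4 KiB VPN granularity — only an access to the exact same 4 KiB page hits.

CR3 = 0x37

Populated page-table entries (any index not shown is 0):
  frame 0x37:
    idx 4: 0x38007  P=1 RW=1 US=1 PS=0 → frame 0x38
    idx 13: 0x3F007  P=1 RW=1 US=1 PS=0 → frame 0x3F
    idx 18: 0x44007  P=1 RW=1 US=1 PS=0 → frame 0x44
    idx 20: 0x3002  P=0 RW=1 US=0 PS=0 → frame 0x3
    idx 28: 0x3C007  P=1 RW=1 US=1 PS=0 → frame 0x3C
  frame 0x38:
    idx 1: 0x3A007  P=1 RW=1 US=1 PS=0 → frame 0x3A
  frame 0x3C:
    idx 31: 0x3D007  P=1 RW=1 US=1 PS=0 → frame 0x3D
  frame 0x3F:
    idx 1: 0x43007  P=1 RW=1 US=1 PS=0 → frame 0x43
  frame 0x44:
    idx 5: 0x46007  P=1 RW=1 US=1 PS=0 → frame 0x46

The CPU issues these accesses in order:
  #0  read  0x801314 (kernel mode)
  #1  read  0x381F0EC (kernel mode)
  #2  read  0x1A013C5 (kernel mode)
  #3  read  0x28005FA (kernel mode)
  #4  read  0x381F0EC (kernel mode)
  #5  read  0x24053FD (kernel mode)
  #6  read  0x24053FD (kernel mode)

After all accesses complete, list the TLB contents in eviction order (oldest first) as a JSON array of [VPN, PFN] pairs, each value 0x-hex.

Walk each access:
#0 VA=0x801314 (r,kernel):
  L0 @0x37[4] → 0x38007  P=1,RW=1,US=1,PS=0
  L1 @0x38[1] → 0x3A007  P=1,RW=1,US=1,PS=0
  → PA=0x3A314  (2 entries read)
#1 VA=0x381F0EC (r,kernel):
  L0 @0x37[28] → 0x3C007  P=1,RW=1,US=1,PS=0
  L1 @0x3C[31] → 0x3D007  P=1,RW=1,US=1,PS=0
  → PA=0x3D0EC  (2 entries read)
#2 VA=0x1A013C5 (r,kernel):
  L0 @0x37[13] → 0x3F007  P=1,RW=1,US=1,PS=0
  L1 @0x3F[1] → 0x43007  P=1,RW=1,US=1,PS=0
  → PA=0x433C5  (2 entries read)
#3 VA=0x28005FA (r,kernel):
  L0 @0x37[20] → 0x3002  P=0,RW=1,US=0,PS=0
  ✗ PAGE_NOT_PRESENT  [1 reads]
#4 VA=0x381F0EC (r,kernel):
  TLB hit vpn=0x381F → PA=0x3D0EC
#5 VA=0x24053FD (r,kernel):
  L0 @0x37[18] → 0x44007  P=1,RW=1,US=1,PS=0
  L1 @0x44[5] → 0x46007  P=1,RW=1,US=1,PS=0
  → PA=0x463FD  (2 entries read)
#6 VA=0x24053FD (r,kernel):
  TLB hit vpn=0x2405 → PA=0x463FD

TLB: [["0x381F", "0x3D"], ["0x1A01", "0x43"], ["0x2405", "0x46"]]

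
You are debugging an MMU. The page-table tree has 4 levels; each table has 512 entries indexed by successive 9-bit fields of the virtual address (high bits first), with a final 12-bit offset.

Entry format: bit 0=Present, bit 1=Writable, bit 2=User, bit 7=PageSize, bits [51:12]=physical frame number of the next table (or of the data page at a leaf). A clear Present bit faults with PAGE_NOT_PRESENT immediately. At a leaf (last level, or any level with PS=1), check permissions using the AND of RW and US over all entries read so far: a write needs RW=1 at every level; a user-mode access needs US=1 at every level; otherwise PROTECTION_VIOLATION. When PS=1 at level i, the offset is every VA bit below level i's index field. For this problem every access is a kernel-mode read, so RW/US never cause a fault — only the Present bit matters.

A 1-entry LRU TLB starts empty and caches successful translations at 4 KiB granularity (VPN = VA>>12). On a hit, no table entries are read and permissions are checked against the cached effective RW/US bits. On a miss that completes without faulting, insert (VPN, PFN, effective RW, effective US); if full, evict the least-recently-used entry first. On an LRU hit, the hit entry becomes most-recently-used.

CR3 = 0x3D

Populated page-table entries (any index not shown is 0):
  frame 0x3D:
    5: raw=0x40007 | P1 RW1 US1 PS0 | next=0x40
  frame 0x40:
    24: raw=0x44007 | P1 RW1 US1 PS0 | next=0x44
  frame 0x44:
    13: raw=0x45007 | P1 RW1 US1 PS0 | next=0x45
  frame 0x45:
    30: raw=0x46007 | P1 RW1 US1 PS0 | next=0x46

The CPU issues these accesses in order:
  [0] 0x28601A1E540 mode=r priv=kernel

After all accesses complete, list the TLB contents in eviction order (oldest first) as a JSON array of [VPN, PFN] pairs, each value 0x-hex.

Per-access translation:
#0 VA=0x28601A1E540 (r,kernel):
  [0] read 0x3D idx=5: raw=0x40007 flags P=1 W=1 U=1 S=0
  [1] read 0x40 idx=24: raw=0x44007 flags P=1 W=1 U=1 S=0
  [2] read 0x44 idx=13: raw=0x45007 flags P=1 W=1 U=1 S=0
  [3] read 0x45 idx=30: raw=0x46007 flags P=1 W=1 U=1 S=0
  → PA=0x46540  (4 entries read)

TLB: [["0x28601A1E", "0x46"]]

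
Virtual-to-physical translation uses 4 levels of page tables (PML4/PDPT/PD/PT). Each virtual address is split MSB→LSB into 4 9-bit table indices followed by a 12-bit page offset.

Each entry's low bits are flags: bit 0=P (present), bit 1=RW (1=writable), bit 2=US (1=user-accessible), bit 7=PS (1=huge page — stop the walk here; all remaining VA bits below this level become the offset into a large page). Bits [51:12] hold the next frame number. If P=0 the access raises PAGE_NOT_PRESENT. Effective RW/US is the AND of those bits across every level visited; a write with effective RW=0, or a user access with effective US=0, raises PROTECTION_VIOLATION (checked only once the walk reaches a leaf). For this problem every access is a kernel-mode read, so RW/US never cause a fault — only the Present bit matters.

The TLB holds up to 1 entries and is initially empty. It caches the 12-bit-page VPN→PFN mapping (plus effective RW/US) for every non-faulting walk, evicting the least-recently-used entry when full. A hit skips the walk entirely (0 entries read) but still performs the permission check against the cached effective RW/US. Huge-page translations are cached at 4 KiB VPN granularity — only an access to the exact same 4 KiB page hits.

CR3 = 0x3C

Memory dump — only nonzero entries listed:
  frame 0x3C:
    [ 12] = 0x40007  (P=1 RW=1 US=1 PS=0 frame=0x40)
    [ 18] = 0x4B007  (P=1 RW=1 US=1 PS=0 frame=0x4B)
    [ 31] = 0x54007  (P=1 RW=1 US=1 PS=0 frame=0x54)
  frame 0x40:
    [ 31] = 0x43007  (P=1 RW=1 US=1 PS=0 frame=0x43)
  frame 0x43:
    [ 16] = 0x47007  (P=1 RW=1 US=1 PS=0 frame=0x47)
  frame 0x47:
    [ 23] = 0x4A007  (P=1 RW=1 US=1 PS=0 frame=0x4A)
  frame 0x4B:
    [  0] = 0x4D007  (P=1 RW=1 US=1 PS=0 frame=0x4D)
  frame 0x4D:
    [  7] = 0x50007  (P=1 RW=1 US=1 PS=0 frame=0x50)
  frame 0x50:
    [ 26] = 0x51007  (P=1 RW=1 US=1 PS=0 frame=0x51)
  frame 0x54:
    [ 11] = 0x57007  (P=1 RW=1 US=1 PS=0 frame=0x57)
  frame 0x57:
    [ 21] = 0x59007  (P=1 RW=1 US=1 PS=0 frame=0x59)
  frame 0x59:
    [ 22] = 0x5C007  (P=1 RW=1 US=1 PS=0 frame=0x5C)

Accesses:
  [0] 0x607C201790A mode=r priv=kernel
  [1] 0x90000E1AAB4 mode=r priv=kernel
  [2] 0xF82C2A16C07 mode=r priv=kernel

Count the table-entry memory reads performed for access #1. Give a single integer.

Trace:
#0 VA=0x607C201790A (r,kernel):
  L0: frame=0x3C idx=12 entry=0x40007 [P=1 RW=1 US=1 PS=0]
  L1: frame=0x40 idx=31 entry=0x43007 [P=1 RW=1 US=1 PS=0]
  L2: frame=0x43 idx=16 entry=0x47007 [P=1 RW=1 US=1 PS=0]
  L3: frame=0x47 idx=23 entry=0x4A007 [P=1 RW=1 US=1 PS=0]
  ⇒ phys 0x4A90A  [4 reads]
#1 VA=0x90000E1AAB4 (r,kernel):
  L0: frame=0x3C idx=18 entry=0x4B007 [P=1 RW=1 US=1 PS=0]
  L1: frame=0x4B idx=0 entry=0x4D007 [P=1 RW=1 US=1 PS=0]
  L2: frame=0x4D idx=7 entry=0x50007 [P=1 RW=1 US=1 PS=0]
  L3: frame=0x50 idx=26 entry=0x51007 [P=1 RW=1 US=1 PS=0]
  ⇒ phys 0x51AB4  [4 reads]
#2 VA=0xF82C2A16C07 (r,kernel):
  L0: frame=0x3C idx=31 entry=0x54007 [P=1 RW=1 US=1 PS=0]
  L1: frame=0x54 idx=11 entry=0x57007 [P=1 RW=1 US=1 PS=0]
  L2: frame=0x57 idx=21 entry=0x59007 [P=1 RW=1 US=1 PS=0]
  L3: frame=0x59 idx=22 entry=0x5C007 [P=1 RW=1 US=1 PS=0]
  ⇒ phys 0x5CC07  [4 reads]

Entries read for #1: 4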